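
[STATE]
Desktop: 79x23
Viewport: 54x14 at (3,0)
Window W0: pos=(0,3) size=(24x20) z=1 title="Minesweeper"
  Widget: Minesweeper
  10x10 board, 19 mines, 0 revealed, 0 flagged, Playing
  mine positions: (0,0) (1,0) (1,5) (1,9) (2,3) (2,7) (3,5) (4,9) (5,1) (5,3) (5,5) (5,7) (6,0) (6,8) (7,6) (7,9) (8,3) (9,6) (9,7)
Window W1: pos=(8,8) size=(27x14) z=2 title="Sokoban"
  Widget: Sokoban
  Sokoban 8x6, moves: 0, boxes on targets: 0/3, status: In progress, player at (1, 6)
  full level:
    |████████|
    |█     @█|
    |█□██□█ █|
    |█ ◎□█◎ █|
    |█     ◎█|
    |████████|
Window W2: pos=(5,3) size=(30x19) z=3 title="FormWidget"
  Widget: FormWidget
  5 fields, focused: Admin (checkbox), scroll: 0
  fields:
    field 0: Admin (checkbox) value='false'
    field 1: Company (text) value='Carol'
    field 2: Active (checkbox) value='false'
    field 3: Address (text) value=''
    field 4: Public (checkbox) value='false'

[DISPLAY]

                                                      
                                                      
                                                      
━━┏━━━━━━━━━━━━━━━━━━━━━━━━━━━━┓                      
in┃ FormWidget                 ┃                      
──┠────────────────────────────┨                      
■■┃> Admin:      [ ]           ┃                      
■■┃  Company:    [Carol       ]┃                      
■■┃  Active:     [ ]           ┃                      
■■┃  Address:    [            ]┃                      
■■┃  Public:     [ ]           ┃                      
■■┃                            ┃                      
■■┃                            ┃                      
■■┃                            ┃                      


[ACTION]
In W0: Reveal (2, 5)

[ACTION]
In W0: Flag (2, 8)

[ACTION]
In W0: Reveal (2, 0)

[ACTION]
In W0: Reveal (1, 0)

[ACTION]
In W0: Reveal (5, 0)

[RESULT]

                                                      
                                                      
                                                      
━━┏━━━━━━━━━━━━━━━━━━━━━━━━━━━━┓                      
in┃ FormWidget                 ┃                      
──┠────────────────────────────┨                      
■■┃> Admin:      [ ]           ┃                      
■■┃  Company:    [Carol       ]┃                      
■✹┃  Active:     [ ]           ┃                      
■■┃  Address:    [            ]┃                      
■■┃  Public:     [ ]           ┃                      
■✹┃                            ┃                      
■■┃                            ┃                      
■■┃                            ┃                      


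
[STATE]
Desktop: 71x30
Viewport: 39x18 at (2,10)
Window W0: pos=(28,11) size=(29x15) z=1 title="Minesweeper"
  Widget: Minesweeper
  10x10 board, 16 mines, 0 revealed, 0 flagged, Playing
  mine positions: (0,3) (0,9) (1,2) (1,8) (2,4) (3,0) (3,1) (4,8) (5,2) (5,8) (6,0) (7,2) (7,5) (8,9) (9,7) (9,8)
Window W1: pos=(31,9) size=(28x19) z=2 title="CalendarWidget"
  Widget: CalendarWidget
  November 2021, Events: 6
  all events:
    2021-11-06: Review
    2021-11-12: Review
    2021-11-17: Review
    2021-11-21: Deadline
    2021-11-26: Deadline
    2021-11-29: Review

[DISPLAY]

                             ┃ Calendar
                          ┏━━┠─────────
                          ┃ M┃      Nov
                          ┠──┃Mo Tu We 
                          ┃■■┃ 1  2  3 
                          ┃■■┃ 8  9 10 
                          ┃■■┃15 16 17*
                          ┃■■┃22 23 24 
                          ┃■■┃29* 30   
                          ┃■■┃         
                          ┃■■┃         
                          ┃■■┃         
                          ┃■■┃         
                          ┃■■┃         
                          ┃  ┃         
                          ┗━━┃         
                             ┃         
                             ┗━━━━━━━━━


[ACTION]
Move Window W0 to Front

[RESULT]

                             ┃ Calendar
                          ┏━━━━━━━━━━━━
                          ┃ Minesweeper
                          ┠────────────
                          ┃■■■■■■■■■■  
                          ┃■■■■■■■■■■  
                          ┃■■■■■■■■■■  
                          ┃■■■■■■■■■■  
                          ┃■■■■■■■■■■  
                          ┃■■■■■■■■■■  
                          ┃■■■■■■■■■■  
                          ┃■■■■■■■■■■  
                          ┃■■■■■■■■■■  
                          ┃■■■■■■■■■■  
                          ┃            
                          ┗━━━━━━━━━━━━
                             ┃         
                             ┗━━━━━━━━━


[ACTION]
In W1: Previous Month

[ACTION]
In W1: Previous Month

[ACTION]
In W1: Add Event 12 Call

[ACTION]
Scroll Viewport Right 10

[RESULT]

                   ┃ CalendarWidget    
                ┏━━━━━━━━━━━━━━━━━━━━━━
                ┃ Minesweeper          
                ┠──────────────────────
                ┃■■■■■■■■■■            
                ┃■■■■■■■■■■            
                ┃■■■■■■■■■■            
                ┃■■■■■■■■■■            
                ┃■■■■■■■■■■            
                ┃■■■■■■■■■■            
                ┃■■■■■■■■■■            
                ┃■■■■■■■■■■            
                ┃■■■■■■■■■■            
                ┃■■■■■■■■■■            
                ┃                      
                ┗━━━━━━━━━━━━━━━━━━━━━━
                   ┃                   
                   ┗━━━━━━━━━━━━━━━━━━━


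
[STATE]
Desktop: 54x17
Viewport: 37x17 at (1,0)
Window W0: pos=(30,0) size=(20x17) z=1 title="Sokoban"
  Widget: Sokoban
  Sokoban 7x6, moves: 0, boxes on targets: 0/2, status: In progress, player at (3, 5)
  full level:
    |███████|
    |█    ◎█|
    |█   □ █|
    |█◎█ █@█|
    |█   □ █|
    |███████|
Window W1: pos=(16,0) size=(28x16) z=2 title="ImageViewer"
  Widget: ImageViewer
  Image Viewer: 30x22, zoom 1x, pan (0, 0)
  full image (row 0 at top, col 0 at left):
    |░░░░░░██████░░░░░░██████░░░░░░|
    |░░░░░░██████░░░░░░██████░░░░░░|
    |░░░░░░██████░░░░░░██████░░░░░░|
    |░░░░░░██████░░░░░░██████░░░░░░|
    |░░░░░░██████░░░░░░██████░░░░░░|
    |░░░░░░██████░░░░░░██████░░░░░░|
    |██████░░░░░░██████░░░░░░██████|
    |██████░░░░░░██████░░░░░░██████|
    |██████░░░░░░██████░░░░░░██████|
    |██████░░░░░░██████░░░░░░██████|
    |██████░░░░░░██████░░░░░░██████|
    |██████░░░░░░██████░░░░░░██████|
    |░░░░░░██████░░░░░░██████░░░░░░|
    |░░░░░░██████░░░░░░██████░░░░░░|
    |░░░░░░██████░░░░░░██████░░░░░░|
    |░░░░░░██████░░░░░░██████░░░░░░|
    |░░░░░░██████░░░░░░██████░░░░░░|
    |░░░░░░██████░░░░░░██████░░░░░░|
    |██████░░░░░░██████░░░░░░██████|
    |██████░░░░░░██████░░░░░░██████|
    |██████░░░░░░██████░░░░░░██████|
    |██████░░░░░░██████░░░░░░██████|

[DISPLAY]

               ┏━━━━━━━━━━━━━━━━━━━━━
               ┃ ImageViewer         
               ┠─────────────────────
               ┃░░░░░░██████░░░░░░███
               ┃░░░░░░██████░░░░░░███
               ┃░░░░░░██████░░░░░░███
               ┃░░░░░░██████░░░░░░███
               ┃░░░░░░██████░░░░░░███
               ┃░░░░░░██████░░░░░░███
               ┃██████░░░░░░██████░░░
               ┃██████░░░░░░██████░░░
               ┃██████░░░░░░██████░░░
               ┃██████░░░░░░██████░░░
               ┃██████░░░░░░██████░░░
               ┃██████░░░░░░██████░░░
               ┗━━━━━━━━━━━━━━━━━━━━━
                             ┗━━━━━━━


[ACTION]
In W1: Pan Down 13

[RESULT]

               ┏━━━━━━━━━━━━━━━━━━━━━
               ┃ ImageViewer         
               ┠─────────────────────
               ┃░░░░░░██████░░░░░░███
               ┃░░░░░░██████░░░░░░███
               ┃░░░░░░██████░░░░░░███
               ┃░░░░░░██████░░░░░░███
               ┃░░░░░░██████░░░░░░███
               ┃██████░░░░░░██████░░░
               ┃██████░░░░░░██████░░░
               ┃██████░░░░░░██████░░░
               ┃██████░░░░░░██████░░░
               ┃                     
               ┃                     
               ┃                     
               ┗━━━━━━━━━━━━━━━━━━━━━
                             ┗━━━━━━━


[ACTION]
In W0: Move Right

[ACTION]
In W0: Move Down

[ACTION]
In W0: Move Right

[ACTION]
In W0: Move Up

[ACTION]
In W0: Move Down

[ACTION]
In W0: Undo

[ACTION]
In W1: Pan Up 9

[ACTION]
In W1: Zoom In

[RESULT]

               ┏━━━━━━━━━━━━━━━━━━━━━
               ┃ ImageViewer         
               ┠─────────────────────
               ┃░░░░░░░░░░░░█████████
               ┃░░░░░░░░░░░░█████████
               ┃░░░░░░░░░░░░█████████
               ┃░░░░░░░░░░░░█████████
               ┃░░░░░░░░░░░░█████████
               ┃░░░░░░░░░░░░█████████
               ┃░░░░░░░░░░░░█████████
               ┃░░░░░░░░░░░░█████████
               ┃████████████░░░░░░░░░
               ┃████████████░░░░░░░░░
               ┃████████████░░░░░░░░░
               ┃████████████░░░░░░░░░
               ┗━━━━━━━━━━━━━━━━━━━━━
                             ┗━━━━━━━


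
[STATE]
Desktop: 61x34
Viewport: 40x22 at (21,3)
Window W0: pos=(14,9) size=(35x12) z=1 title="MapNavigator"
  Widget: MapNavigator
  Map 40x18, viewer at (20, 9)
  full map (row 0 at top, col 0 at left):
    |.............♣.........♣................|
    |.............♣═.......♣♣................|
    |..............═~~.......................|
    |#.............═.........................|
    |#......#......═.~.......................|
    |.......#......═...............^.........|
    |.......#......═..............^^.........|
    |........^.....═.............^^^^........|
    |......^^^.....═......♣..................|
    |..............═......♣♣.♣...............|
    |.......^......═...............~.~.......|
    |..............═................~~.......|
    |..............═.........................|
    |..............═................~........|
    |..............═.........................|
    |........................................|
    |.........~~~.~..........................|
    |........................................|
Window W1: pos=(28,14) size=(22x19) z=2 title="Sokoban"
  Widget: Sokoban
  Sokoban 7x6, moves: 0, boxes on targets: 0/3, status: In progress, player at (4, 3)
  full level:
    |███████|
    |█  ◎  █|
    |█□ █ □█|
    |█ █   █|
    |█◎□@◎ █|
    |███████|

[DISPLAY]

                                        
                                        
                                        
                                        
                                        
                                        
━━━━━━━━━━━━━━━━━━━━━━━━━━━┓            
vigator                    ┃            
───────────────────────────┨            
....═...............^......┃            
....═..............^^......┃            
....═..┏━━━━━━━━━━━━━━━━━━━━┓           
....═..┃ Sokoban            ┃           
....═..┠────────────────────┨           
....═..┃███████             ┃           
....═..┃█  ◎  █             ┃           
....═..┃█□ █ □█             ┃           
━━━━━━━┃█ █   █             ┃           
       ┃█◎□@◎ █             ┃           
       ┃███████             ┃           
       ┃Moves: 0  0/3       ┃           
       ┃                    ┃           


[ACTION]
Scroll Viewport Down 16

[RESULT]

....═...............^......┃            
....═..............^^......┃            
....═..┏━━━━━━━━━━━━━━━━━━━━┓           
....═..┃ Sokoban            ┃           
....═..┠────────────────────┨           
....═..┃███████             ┃           
....═..┃█  ◎  █             ┃           
....═..┃█□ █ □█             ┃           
━━━━━━━┃█ █   █             ┃           
       ┃█◎□@◎ █             ┃           
       ┃███████             ┃           
       ┃Moves: 0  0/3       ┃           
       ┃                    ┃           
       ┃                    ┃           
       ┃                    ┃           
       ┃                    ┃           
       ┃                    ┃           
       ┃                    ┃           
       ┃                    ┃           
       ┃                    ┃           
       ┗━━━━━━━━━━━━━━━━━━━━┛           
                                        


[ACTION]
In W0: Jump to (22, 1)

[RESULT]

                           ┃            
                           ┃            
       ┏━━━━━━━━━━━━━━━━━━━━┓           
.♣.....┃ Sokoban            ┃           
.♣═....┠────────────────────┨           
..═~~..┃███████             ┃           
..═....┃█  ◎  █             ┃           
..═.~..┃█□ █ □█             ┃           
━━━━━━━┃█ █   █             ┃           
       ┃█◎□@◎ █             ┃           
       ┃███████             ┃           
       ┃Moves: 0  0/3       ┃           
       ┃                    ┃           
       ┃                    ┃           
       ┃                    ┃           
       ┃                    ┃           
       ┃                    ┃           
       ┃                    ┃           
       ┃                    ┃           
       ┃                    ┃           
       ┗━━━━━━━━━━━━━━━━━━━━┛           
                                        


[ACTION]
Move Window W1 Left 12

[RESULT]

                           ┃            
                           ┃            
━━━━━━━━━━━━━━━━┓          ┃            
oban            ┃..........┃            
────────────────┨..........┃            
███             ┃..........┃            
  █             ┃..........┃            
 □█             ┃..........┃            
  █             ┃━━━━━━━━━━┛            
◎ █             ┃                       
███             ┃                       
s: 0  0/3       ┃                       
                ┃                       
                ┃                       
                ┃                       
                ┃                       
                ┃                       
                ┃                       
                ┃                       
                ┃                       
━━━━━━━━━━━━━━━━┛                       
                                        


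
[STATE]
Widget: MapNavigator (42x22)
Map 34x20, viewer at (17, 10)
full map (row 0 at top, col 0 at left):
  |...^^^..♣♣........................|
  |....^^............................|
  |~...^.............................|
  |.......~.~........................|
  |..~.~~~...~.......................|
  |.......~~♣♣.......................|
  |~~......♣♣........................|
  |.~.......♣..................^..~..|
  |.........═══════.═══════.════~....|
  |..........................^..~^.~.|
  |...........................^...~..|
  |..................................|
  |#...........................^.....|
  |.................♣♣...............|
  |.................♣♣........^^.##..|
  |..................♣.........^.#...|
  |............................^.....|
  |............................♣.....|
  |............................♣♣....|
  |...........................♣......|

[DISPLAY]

                                          
    ...^^^..♣♣........................    
    ....^^............................    
    ~...^.............................    
    .......~.~........................    
    ..~.~~~...~.......................    
    .......~~♣♣.......................    
    ~~......♣♣........................    
    .~.......♣..................^..~..    
    .........═══════.═══════.════~....    
    ..........................^..~^.~.    
    .................@.........^...~..    
    ..................................    
    #...........................^.....    
    .................♣♣...............    
    .................♣♣........^^.##..    
    ..................♣.........^.#...    
    ............................^.....    
    ............................♣.....    
    ............................♣♣....    
    ...........................♣......    
                                          


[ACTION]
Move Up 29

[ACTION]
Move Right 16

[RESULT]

                                          
                                          
                                          
                                          
                                          
                                          
                                          
                                          
                                          
                                          
                                          
.....................@                    
......................                    
......................                    
......................                    
......................                    
......................                    
......................                    
................^..~..                    
════.═══════.════~....                    
..............^..~^.~.                    
...............^...~..                    


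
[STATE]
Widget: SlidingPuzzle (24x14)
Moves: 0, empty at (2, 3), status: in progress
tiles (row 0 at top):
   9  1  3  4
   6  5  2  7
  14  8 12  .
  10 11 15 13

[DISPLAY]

┌────┬────┬────┬────┐   
│  9 │  1 │  3 │  4 │   
├────┼────┼────┼────┤   
│  6 │  5 │  2 │  7 │   
├────┼────┼────┼────┤   
│ 14 │  8 │ 12 │    │   
├────┼────┼────┼────┤   
│ 10 │ 11 │ 15 │ 13 │   
└────┴────┴────┴────┘   
Moves: 0                
                        
                        
                        
                        


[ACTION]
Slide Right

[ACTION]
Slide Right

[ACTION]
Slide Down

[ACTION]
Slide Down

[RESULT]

┌────┬────┬────┬────┐   
│  9 │    │  3 │  4 │   
├────┼────┼────┼────┤   
│  6 │  1 │  2 │  7 │   
├────┼────┼────┼────┤   
│ 14 │  5 │  8 │ 12 │   
├────┼────┼────┼────┤   
│ 10 │ 11 │ 15 │ 13 │   
└────┴────┴────┴────┘   
Moves: 4                
                        
                        
                        
                        


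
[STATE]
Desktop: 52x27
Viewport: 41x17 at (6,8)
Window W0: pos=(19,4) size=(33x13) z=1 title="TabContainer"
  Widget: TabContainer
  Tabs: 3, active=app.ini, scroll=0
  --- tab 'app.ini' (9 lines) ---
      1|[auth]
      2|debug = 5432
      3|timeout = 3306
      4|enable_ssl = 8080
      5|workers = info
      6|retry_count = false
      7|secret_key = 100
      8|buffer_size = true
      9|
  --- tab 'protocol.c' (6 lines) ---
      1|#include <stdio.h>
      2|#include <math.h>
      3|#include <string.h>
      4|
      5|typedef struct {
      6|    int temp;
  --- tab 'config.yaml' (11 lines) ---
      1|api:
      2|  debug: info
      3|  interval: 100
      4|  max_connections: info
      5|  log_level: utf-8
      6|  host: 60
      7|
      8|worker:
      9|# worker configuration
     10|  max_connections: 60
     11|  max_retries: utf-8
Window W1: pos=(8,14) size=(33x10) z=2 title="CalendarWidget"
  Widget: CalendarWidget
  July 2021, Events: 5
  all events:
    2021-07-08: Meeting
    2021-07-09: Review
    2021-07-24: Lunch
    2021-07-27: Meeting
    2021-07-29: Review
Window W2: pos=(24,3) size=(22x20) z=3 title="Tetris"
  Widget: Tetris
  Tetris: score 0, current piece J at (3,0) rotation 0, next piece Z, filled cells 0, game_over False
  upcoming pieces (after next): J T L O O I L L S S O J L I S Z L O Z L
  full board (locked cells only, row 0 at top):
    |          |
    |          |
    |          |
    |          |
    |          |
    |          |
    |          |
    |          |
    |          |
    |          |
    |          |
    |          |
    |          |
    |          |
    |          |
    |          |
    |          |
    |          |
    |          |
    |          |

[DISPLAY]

             ┃────┃          │ ▓▓      ┃─
             ┃[aut┃          │         ┃ 
             ┃debu┃          │         ┃ 
             ┃time┃          │         ┃ 
             ┃enab┃          │Score:   ┃ 
             ┃work┃          │0        ┃ 
  ┏━━━━━━━━━━━━━━━┃          │         ┃ 
  ┃ CalendarWidget┃          │         ┃ 
  ┠───────────────┃          │         ┃━
  ┃           July┃          │         ┃ 
  ┃Mo Tu We Th Fr ┃          │         ┃ 
  ┃          1  2 ┃          │         ┃ 
  ┃ 5  6  7  8*  9┃          │         ┃ 
  ┃12 13 14 15 16 ┃          │         ┃ 
  ┃19 20 21 22 23 ┗━━━━━━━━━━━━━━━━━━━━┛ 
  ┗━━━━━━━━━━━━━━━━━━━━━━━━━━━━━━━┛      
                                         


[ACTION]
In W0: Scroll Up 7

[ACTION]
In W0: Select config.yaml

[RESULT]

             ┃────┃          │ ▓▓      ┃─
             ┃api:┃          │         ┃ 
             ┃  de┃          │         ┃ 
             ┃  in┃          │         ┃ 
             ┃  ma┃          │Score:   ┃ 
             ┃  lo┃          │0        ┃ 
  ┏━━━━━━━━━━━━━━━┃          │         ┃ 
  ┃ CalendarWidget┃          │         ┃ 
  ┠───────────────┃          │         ┃━
  ┃           July┃          │         ┃ 
  ┃Mo Tu We Th Fr ┃          │         ┃ 
  ┃          1  2 ┃          │         ┃ 
  ┃ 5  6  7  8*  9┃          │         ┃ 
  ┃12 13 14 15 16 ┃          │         ┃ 
  ┃19 20 21 22 23 ┗━━━━━━━━━━━━━━━━━━━━┛ 
  ┗━━━━━━━━━━━━━━━━━━━━━━━━━━━━━━━┛      
                                         


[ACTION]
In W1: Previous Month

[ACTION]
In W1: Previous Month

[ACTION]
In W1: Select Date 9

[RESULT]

             ┃────┃          │ ▓▓      ┃─
             ┃api:┃          │         ┃ 
             ┃  de┃          │         ┃ 
             ┃  in┃          │         ┃ 
             ┃  ma┃          │Score:   ┃ 
             ┃  lo┃          │0        ┃ 
  ┏━━━━━━━━━━━━━━━┃          │         ┃ 
  ┃ CalendarWidget┃          │         ┃ 
  ┠───────────────┃          │         ┃━
  ┃            May┃          │         ┃ 
  ┃Mo Tu We Th Fr ┃          │         ┃ 
  ┃               ┃          │         ┃ 
  ┃ 3  4  5  6  7 ┃          │         ┃ 
  ┃10 11 12 13 14 ┃          │         ┃ 
  ┃17 18 19 20 21 ┗━━━━━━━━━━━━━━━━━━━━┛ 
  ┗━━━━━━━━━━━━━━━━━━━━━━━━━━━━━━━┛      
                                         


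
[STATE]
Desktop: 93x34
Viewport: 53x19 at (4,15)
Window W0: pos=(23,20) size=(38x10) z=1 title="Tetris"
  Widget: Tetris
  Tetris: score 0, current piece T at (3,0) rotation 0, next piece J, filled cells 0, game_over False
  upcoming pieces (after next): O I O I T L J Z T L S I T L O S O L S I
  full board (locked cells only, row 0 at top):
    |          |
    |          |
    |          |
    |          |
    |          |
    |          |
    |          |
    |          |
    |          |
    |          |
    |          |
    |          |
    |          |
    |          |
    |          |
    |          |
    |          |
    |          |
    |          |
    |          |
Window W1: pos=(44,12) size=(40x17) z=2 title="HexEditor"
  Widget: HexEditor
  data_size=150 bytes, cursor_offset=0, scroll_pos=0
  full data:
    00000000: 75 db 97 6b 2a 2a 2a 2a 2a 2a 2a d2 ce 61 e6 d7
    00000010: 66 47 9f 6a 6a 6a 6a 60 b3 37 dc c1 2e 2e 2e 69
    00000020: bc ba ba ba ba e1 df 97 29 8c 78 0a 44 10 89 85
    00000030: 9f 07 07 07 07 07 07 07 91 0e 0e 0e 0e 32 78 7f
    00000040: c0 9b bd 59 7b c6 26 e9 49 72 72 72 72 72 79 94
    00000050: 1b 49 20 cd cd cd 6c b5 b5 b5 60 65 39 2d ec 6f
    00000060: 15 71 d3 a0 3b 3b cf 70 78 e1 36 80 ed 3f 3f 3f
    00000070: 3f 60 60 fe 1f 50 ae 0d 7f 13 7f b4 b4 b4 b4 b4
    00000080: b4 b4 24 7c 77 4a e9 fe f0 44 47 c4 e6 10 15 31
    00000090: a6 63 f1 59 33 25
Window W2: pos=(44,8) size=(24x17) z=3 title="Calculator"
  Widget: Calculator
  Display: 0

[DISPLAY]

                                        ┃│ 4 │ 5 │ 6 
                                        ┃├───┼───┼───
                                        ┃│ 1 │ 2 │ 3 
                                        ┃├───┼───┼───
                                        ┃│ 0 │ . │ = 
                   ┏━━━━━━━━━━━━━━━━━━━━┃├───┼───┼───
                   ┃ Tetris             ┃│ C │ MC│ MR
                   ┠────────────────────┃└───┴───┴───
                   ┃          │Next:    ┃            
                   ┃          │█        ┗━━━━━━━━━━━━
                   ┃          │███      ┃            
                   ┃          │         ┃            
                   ┃          │         ┃            
                   ┃          │         ┗━━━━━━━━━━━━
                   ┗━━━━━━━━━━━━━━━━━━━━━━━━━━━━━━━━━
                                                     
                                                     
                                                     
                                                     


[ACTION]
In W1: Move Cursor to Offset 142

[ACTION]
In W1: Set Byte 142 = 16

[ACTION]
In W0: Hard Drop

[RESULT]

                                        ┃│ 4 │ 5 │ 6 
                                        ┃├───┼───┼───
                                        ┃│ 1 │ 2 │ 3 
                                        ┃├───┼───┼───
                                        ┃│ 0 │ . │ = 
                   ┏━━━━━━━━━━━━━━━━━━━━┃├───┼───┼───
                   ┃ Tetris             ┃│ C │ MC│ MR
                   ┠────────────────────┃└───┴───┴───
                   ┃          │Next:    ┃            
                   ┃          │▓▓       ┗━━━━━━━━━━━━
                   ┃          │▓▓       ┃            
                   ┃          │         ┃            
                   ┃    ▒     │         ┃            
                   ┃   ▒▒▒    │         ┗━━━━━━━━━━━━
                   ┗━━━━━━━━━━━━━━━━━━━━━━━━━━━━━━━━━
                                                     
                                                     
                                                     
                                                     


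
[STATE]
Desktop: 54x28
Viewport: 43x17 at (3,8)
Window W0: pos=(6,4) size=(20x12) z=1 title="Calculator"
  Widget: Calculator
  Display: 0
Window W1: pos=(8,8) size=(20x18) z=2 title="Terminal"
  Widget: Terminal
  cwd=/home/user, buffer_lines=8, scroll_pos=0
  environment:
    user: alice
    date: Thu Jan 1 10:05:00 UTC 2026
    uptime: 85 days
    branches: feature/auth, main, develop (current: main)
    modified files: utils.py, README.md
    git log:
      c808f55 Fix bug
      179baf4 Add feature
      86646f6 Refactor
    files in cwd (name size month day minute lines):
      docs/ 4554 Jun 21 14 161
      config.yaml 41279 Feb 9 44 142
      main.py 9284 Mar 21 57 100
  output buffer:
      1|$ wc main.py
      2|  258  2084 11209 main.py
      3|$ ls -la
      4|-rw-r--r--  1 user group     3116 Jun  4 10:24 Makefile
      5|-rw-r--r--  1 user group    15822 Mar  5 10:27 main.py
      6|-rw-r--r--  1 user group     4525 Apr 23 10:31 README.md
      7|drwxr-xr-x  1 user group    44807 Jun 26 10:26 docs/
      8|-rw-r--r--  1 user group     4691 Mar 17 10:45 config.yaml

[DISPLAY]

   ┃┌┏━━━━━━━━━━━━━━━━━━┓                  
   ┃│┃ Terminal         ┃                  
   ┃├┠──────────────────┨                  
   ┃│┃$ wc main.py      ┃                  
   ┃├┃  258  2084 11209 ┃                  
   ┃│┃$ ls -la          ┃                  
   ┃└┃-rw-r--r--  1 user┃                  
   ┗━┃-rw-r--r--  1 user┃                  
     ┃-rw-r--r--  1 user┃                  
     ┃drwxr-xr-x  1 user┃                  
     ┃-rw-r--r--  1 user┃                  
     ┃$ █               ┃                  
     ┃                  ┃                  
     ┃                  ┃                  
     ┃                  ┃                  
     ┃                  ┃                  
     ┃                  ┃                  


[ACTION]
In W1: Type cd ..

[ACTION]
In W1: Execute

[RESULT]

   ┃┌┏━━━━━━━━━━━━━━━━━━┓                  
   ┃│┃ Terminal         ┃                  
   ┃├┠──────────────────┨                  
   ┃│┃$ wc main.py      ┃                  
   ┃├┃  258  2084 11209 ┃                  
   ┃│┃$ ls -la          ┃                  
   ┃└┃-rw-r--r--  1 user┃                  
   ┗━┃-rw-r--r--  1 user┃                  
     ┃-rw-r--r--  1 user┃                  
     ┃drwxr-xr-x  1 user┃                  
     ┃-rw-r--r--  1 user┃                  
     ┃$ cd ..           ┃                  
     ┃                  ┃                  
     ┃$ █               ┃                  
     ┃                  ┃                  
     ┃                  ┃                  
     ┃                  ┃                  


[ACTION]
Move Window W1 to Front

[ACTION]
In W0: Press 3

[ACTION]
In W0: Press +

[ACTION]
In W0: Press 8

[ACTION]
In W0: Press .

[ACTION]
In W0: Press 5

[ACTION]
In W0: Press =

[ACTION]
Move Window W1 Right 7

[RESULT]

   ┃┌───┬───┏━━━━━━━━━━━━━━━━━━┓           
   ┃│ 7 │ 8 ┃ Terminal         ┃           
   ┃├───┼───┠──────────────────┨           
   ┃│ 4 │ 5 ┃$ wc main.py      ┃           
   ┃├───┼───┃  258  2084 11209 ┃           
   ┃│ 1 │ 2 ┃$ ls -la          ┃           
   ┃└───┴───┃-rw-r--r--  1 user┃           
   ┗━━━━━━━━┃-rw-r--r--  1 user┃           
            ┃-rw-r--r--  1 user┃           
            ┃drwxr-xr-x  1 user┃           
            ┃-rw-r--r--  1 user┃           
            ┃$ cd ..           ┃           
            ┃                  ┃           
            ┃$ █               ┃           
            ┃                  ┃           
            ┃                  ┃           
            ┃                  ┃           


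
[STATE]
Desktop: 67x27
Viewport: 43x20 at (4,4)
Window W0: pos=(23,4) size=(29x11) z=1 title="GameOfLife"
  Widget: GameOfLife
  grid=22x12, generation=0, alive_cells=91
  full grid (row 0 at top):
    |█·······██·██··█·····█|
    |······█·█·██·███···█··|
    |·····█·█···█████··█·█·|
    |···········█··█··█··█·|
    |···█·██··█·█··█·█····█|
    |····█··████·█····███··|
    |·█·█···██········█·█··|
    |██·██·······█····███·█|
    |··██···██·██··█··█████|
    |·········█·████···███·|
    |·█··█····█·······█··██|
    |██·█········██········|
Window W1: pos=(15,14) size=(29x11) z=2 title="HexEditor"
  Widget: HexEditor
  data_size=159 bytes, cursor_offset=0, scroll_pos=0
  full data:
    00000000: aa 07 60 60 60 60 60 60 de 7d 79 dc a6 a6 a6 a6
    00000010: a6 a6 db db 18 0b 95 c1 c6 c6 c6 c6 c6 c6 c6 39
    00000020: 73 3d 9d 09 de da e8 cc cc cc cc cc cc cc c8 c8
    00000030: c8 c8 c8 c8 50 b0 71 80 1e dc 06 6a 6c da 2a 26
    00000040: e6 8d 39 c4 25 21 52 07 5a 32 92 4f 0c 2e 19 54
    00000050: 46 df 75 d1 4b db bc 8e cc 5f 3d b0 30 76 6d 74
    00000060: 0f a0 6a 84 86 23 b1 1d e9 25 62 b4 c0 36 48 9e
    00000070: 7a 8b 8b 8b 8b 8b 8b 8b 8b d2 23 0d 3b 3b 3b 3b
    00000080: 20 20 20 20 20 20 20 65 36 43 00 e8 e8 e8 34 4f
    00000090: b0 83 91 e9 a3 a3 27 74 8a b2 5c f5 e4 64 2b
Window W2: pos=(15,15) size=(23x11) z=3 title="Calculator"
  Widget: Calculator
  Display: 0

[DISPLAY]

                   ┏━━━━━━━━━━━━━━━━━━━━━━━
                   ┃ GameOfLife            
                   ┠───────────────────────
                   ┃Gen: 0                 
                   ┃···········█··█··█··█· 
                   ┃···█·██··█·█··█·█····█ 
                   ┃····█··████·█····███·· 
                   ┃·█·█···██········█·█·· 
                   ┃██·██·······█····███·█ 
                   ┃··██···██·██··█··█████ 
           ┏━━━━━━━━━━━━━━━━━━━━━━━━━━━┓━━━
           ┏━━━━━━━━━━━━━━━━━━━━━┓     ┃   
           ┃ Calculator          ┃─────┨   
           ┠─────────────────────┨60 60┃   
           ┃                    0┃18 0b┃   
           ┃┌───┬───┬───┬───┐    ┃de da┃   
           ┃│ 7 │ 8 │ 9 │ ÷ │    ┃50 b0┃   
           ┃├───┼───┼───┼───┤    ┃25 21┃   
           ┃│ 4 │ 5 │ 6 │ × │    ┃4b db┃   
           ┃├───┼───┼───┼───┤    ┃86 23┃   


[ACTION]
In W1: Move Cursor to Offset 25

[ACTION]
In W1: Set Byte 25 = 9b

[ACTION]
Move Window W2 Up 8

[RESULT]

                   ┏━━━━━━━━━━━━━━━━━━━━━━━
                   ┃ GameOfLife            
                   ┠───────────────────────
           ┏━━━━━━━━━━━━━━━━━━━━━┓         
           ┃ Calculator          ┃█··█··█· 
           ┠─────────────────────┨█·█····█ 
           ┃                    0┃···███·· 
           ┃┌───┬───┬───┬───┐    ┃···█·█·· 
           ┃│ 7 │ 8 │ 9 │ ÷ │    ┃···███·█ 
           ┃├───┼───┼───┼───┤    ┃█··█████ 
           ┃│ 4 │ 5 │ 6 │ × │    ┃━━━━━┓━━━
           ┃├───┼───┼───┼───┤    ┃     ┃   
           ┃│ 1 │ 2 │ 3 │ - │    ┃─────┨   
           ┗━━━━━━━━━━━━━━━━━━━━━┛60 60┃   
           ┃00000010  a6 a6 db db 18 0b┃   
           ┃00000020  73 3d 9d 09 de da┃   
           ┃00000030  c8 c8 c8 c8 50 b0┃   
           ┃00000040  e6 8d 39 c4 25 21┃   
           ┃00000050  46 df 75 d1 4b db┃   
           ┃00000060  0f a0 6a 84 86 23┃   
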